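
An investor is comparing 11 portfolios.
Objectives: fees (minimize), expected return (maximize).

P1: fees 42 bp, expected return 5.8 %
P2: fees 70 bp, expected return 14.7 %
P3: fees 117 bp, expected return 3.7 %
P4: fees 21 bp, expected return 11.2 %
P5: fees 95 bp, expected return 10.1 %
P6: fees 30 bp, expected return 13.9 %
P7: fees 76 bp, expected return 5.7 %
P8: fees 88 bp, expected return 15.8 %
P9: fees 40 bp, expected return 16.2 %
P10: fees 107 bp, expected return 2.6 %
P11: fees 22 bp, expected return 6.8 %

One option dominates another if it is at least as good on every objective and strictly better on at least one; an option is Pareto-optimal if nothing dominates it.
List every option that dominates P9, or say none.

P1: worse on fees (42 vs 40).
P2: worse on fees (70 vs 40).
P3: worse on fees (117 vs 40).
P4: worse on expected return (11.2 vs 16.2).
P5: worse on fees (95 vs 40).
P6: worse on expected return (13.9 vs 16.2).
P7: worse on fees (76 vs 40).
P8: worse on fees (88 vs 40).
P10: worse on fees (107 vs 40).
P11: worse on expected return (6.8 vs 16.2).
No option dominates P9.

none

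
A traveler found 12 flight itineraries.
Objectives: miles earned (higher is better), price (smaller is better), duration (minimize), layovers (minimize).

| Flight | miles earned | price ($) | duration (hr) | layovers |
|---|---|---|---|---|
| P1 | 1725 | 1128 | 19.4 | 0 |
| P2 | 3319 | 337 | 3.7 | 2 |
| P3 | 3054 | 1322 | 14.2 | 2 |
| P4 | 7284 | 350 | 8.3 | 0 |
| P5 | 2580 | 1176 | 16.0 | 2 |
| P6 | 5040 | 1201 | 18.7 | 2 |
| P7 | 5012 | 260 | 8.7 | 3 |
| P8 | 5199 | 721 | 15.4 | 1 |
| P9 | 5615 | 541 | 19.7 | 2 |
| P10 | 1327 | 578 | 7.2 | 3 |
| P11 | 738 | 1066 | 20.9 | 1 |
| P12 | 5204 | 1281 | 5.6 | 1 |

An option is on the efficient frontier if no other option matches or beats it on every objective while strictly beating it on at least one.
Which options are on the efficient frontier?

P1: dominated by P4 (miles earned 7284≥1725, price 350≤1128, duration 8.3≤19.4, layovers 0≤0).
P2: not dominated (best duration).
P3: dominated by P2 (miles earned 3319≥3054, price 337≤1322, duration 3.7≤14.2, layovers 2≤2).
P4: not dominated (best miles earned).
P5: dominated by P2 (miles earned 3319≥2580, price 337≤1176, duration 3.7≤16.0, layovers 2≤2).
P6: dominated by P4 (miles earned 7284≥5040, price 350≤1201, duration 8.3≤18.7, layovers 0≤2).
P7: not dominated (best price).
P8: dominated by P4 (miles earned 7284≥5199, price 350≤721, duration 8.3≤15.4, layovers 0≤1).
P9: dominated by P4 (miles earned 7284≥5615, price 350≤541, duration 8.3≤19.7, layovers 0≤2).
P10: dominated by P2 (miles earned 3319≥1327, price 337≤578, duration 3.7≤7.2, layovers 2≤3).
P11: dominated by P4 (miles earned 7284≥738, price 350≤1066, duration 8.3≤20.9, layovers 0≤1).
P12: not dominated.

P2, P4, P7, P12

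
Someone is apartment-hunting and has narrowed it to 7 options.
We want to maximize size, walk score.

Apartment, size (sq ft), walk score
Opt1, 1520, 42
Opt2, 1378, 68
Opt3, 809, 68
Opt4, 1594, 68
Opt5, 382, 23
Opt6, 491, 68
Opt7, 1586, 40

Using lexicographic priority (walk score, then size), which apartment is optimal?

First maximize walk score: best is 68, kept {Opt2, Opt3, Opt4, Opt6}.
Then maximize size: best is 1594, kept {Opt4}.

Opt4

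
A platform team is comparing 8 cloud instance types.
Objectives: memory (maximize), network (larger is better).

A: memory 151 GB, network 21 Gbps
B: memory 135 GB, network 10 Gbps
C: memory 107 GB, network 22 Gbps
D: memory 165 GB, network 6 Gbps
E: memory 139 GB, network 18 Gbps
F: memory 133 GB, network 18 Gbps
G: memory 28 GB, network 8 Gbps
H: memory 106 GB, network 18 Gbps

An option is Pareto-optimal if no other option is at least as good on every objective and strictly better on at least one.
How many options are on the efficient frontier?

3

A: not dominated.
B: dominated by A (memory 151≥135, network 21≥10).
C: not dominated (best network).
D: not dominated (best memory).
E: dominated by A (memory 151≥139, network 21≥18).
F: dominated by A (memory 151≥133, network 21≥18).
G: dominated by A (memory 151≥28, network 21≥8).
H: dominated by A (memory 151≥106, network 21≥18).
Pareto-optimal: A, C, D → 3.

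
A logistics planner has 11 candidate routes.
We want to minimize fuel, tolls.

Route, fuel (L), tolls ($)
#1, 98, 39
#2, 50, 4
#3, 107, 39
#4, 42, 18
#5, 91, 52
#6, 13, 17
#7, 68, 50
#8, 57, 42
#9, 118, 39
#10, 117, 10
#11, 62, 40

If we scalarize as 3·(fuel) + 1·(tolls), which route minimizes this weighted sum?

#1: 3·98 + 1·39 = 333
#2: 3·50 + 1·4 = 154
#3: 3·107 + 1·39 = 360
#4: 3·42 + 1·18 = 144
#5: 3·91 + 1·52 = 325
#6: 3·13 + 1·17 = 56
#7: 3·68 + 1·50 = 254
#8: 3·57 + 1·42 = 213
#9: 3·118 + 1·39 = 393
#10: 3·117 + 1·10 = 361
#11: 3·62 + 1·40 = 226
Lowest: #6 at 56.

#6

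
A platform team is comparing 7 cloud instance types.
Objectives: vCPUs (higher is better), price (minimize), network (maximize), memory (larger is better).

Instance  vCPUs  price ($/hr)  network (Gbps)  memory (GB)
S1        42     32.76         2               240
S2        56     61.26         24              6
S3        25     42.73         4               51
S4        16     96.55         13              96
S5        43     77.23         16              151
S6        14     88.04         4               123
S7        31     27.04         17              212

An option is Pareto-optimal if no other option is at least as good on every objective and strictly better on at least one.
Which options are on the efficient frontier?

S1, S2, S5, S7

S1: not dominated (best memory).
S2: not dominated (best vCPUs).
S3: dominated by S7 (vCPUs 31≥25, price 27.04≤42.73, network 17≥4, memory 212≥51).
S4: dominated by S5 (vCPUs 43≥16, price 77.23≤96.55, network 16≥13, memory 151≥96).
S5: not dominated.
S6: dominated by S5 (vCPUs 43≥14, price 77.23≤88.04, network 16≥4, memory 151≥123).
S7: not dominated (best price).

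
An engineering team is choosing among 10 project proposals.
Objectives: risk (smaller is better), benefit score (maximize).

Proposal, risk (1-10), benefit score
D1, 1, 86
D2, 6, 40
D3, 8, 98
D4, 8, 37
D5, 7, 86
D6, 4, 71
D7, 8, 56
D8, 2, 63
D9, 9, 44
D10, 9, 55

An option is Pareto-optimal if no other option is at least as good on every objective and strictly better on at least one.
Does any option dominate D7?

D1 vs D7: risk 1≤8, benefit score 86≥56 — D1 is at least as good on every objective and strictly better on at least one, so D1 dominates D7.

Yes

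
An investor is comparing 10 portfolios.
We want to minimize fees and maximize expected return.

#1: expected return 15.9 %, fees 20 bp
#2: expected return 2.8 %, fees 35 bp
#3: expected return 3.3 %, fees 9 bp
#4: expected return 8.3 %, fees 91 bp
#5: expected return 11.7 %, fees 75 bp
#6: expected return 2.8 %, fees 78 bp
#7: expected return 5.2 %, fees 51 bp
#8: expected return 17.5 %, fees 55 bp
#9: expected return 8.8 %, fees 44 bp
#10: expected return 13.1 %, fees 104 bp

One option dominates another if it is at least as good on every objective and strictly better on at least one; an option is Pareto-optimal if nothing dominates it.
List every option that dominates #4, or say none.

#1, #5, #8, #9

#1: expected return 15.9≥8.3, fees 20≤91 — dominates #4.
#5: expected return 11.7≥8.3, fees 75≤91 — dominates #4.
#8: expected return 17.5≥8.3, fees 55≤91 — dominates #4.
#9: expected return 8.8≥8.3, fees 44≤91 — dominates #4.
Others (#2, #3, #6, #7, #10) are each worse than #4 on at least one objective.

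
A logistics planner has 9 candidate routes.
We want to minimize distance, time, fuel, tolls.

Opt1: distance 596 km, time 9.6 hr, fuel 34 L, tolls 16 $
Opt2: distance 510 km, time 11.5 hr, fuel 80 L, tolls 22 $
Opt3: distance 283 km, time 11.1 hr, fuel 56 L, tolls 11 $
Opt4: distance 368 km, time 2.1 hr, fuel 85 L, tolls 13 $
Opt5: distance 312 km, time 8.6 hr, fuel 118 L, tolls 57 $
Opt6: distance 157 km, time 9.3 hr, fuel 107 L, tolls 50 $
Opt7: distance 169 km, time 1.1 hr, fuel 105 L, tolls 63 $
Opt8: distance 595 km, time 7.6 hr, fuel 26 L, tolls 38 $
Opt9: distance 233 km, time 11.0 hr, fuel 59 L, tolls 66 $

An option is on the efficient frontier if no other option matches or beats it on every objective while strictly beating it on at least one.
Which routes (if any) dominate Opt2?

Opt3

Opt3: distance 283≤510, time 11.1≤11.5, fuel 56≤80, tolls 11≤22 — dominates Opt2.
Others (Opt1, Opt4, Opt5, Opt6, Opt7, Opt8, Opt9) are each worse than Opt2 on at least one objective.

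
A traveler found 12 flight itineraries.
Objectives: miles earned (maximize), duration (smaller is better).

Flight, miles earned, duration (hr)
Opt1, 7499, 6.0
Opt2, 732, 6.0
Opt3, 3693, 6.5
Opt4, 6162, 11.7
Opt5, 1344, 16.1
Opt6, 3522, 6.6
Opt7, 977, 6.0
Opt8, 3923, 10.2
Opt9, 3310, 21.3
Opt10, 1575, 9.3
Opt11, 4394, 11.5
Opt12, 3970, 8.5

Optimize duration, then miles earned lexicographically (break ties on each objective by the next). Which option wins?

First minimize duration: best is 6.0, kept {Opt1, Opt2, Opt7}.
Then maximize miles earned: best is 7499, kept {Opt1}.

Opt1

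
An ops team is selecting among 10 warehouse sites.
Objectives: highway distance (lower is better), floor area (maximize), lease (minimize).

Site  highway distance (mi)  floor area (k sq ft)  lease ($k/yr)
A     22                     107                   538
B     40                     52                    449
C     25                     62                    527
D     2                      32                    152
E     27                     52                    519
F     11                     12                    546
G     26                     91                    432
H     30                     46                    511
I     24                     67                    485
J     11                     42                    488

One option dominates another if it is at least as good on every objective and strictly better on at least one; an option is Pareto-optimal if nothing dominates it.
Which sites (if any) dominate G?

none

A: worse on lease (538 vs 432).
B: worse on highway distance (40 vs 26).
C: worse on floor area (62 vs 91).
D: worse on floor area (32 vs 91).
E: worse on highway distance (27 vs 26).
F: worse on floor area (12 vs 91).
H: worse on highway distance (30 vs 26).
I: worse on floor area (67 vs 91).
J: worse on floor area (42 vs 91).
No option dominates G.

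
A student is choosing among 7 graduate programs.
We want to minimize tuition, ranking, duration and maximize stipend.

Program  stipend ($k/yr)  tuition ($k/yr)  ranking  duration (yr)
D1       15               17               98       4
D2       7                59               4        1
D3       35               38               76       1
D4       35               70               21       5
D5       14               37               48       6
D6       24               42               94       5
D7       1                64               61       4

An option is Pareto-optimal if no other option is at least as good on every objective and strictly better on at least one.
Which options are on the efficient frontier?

D1: not dominated (best tuition).
D2: not dominated (best ranking).
D3: not dominated.
D4: not dominated.
D5: not dominated.
D6: dominated by D3 (stipend 35≥24, tuition 38≤42, ranking 76≤94, duration 1≤5).
D7: dominated by D2 (stipend 7≥1, tuition 59≤64, ranking 4≤61, duration 1≤4).

D1, D2, D3, D4, D5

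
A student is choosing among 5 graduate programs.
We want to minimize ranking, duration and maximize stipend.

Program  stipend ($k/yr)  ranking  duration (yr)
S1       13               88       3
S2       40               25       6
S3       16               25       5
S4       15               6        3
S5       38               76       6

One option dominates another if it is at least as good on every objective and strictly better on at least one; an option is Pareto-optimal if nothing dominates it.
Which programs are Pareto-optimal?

S2, S3, S4

S1: dominated by S4 (stipend 15≥13, ranking 6≤88, duration 3≤3).
S2: not dominated (best stipend).
S3: not dominated.
S4: not dominated (best ranking).
S5: dominated by S2 (stipend 40≥38, ranking 25≤76, duration 6≤6).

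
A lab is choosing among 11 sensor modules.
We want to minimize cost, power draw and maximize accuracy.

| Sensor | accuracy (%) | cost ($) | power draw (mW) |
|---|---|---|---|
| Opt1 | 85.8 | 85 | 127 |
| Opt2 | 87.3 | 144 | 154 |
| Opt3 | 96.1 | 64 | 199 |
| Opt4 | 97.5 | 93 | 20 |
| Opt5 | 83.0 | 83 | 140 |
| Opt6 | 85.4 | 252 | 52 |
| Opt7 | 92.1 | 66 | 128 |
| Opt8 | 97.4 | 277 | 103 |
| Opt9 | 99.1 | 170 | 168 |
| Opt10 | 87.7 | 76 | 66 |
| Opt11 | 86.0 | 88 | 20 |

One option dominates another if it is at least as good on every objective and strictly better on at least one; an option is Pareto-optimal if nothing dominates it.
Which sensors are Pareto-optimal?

Opt3, Opt4, Opt7, Opt9, Opt10, Opt11

Opt1: dominated by Opt10 (accuracy 87.7≥85.8, cost 76≤85, power draw 66≤127).
Opt2: dominated by Opt4 (accuracy 97.5≥87.3, cost 93≤144, power draw 20≤154).
Opt3: not dominated (best cost).
Opt4: not dominated.
Opt5: dominated by Opt7 (accuracy 92.1≥83.0, cost 66≤83, power draw 128≤140).
Opt6: dominated by Opt4 (accuracy 97.5≥85.4, cost 93≤252, power draw 20≤52).
Opt7: not dominated.
Opt8: dominated by Opt4 (accuracy 97.5≥97.4, cost 93≤277, power draw 20≤103).
Opt9: not dominated (best accuracy).
Opt10: not dominated.
Opt11: not dominated.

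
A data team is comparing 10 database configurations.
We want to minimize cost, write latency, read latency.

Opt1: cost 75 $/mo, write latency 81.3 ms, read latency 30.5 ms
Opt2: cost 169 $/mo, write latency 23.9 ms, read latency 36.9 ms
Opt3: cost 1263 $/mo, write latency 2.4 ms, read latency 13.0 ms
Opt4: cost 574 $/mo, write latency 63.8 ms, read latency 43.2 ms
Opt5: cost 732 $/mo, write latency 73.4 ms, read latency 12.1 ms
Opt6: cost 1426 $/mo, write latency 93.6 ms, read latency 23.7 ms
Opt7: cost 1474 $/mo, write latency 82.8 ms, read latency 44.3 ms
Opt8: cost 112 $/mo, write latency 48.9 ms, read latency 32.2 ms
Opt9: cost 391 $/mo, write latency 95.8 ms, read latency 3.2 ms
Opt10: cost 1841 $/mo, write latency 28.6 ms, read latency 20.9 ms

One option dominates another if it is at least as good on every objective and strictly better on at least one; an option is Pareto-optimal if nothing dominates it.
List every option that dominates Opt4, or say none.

Opt2: cost 169≤574, write latency 23.9≤63.8, read latency 36.9≤43.2 — dominates Opt4.
Opt8: cost 112≤574, write latency 48.9≤63.8, read latency 32.2≤43.2 — dominates Opt4.
Others (Opt1, Opt3, Opt5, Opt6, Opt7, Opt9, Opt10) are each worse than Opt4 on at least one objective.

Opt2, Opt8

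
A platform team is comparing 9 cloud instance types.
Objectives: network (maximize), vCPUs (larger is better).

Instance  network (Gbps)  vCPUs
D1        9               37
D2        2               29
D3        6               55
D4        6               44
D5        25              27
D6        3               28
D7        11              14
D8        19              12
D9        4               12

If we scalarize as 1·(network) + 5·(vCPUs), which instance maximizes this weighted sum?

D1: 1·9 + 5·37 = 194
D2: 1·2 + 5·29 = 147
D3: 1·6 + 5·55 = 281
D4: 1·6 + 5·44 = 226
D5: 1·25 + 5·27 = 160
D6: 1·3 + 5·28 = 143
D7: 1·11 + 5·14 = 81
D8: 1·19 + 5·12 = 79
D9: 1·4 + 5·12 = 64
Highest: D3 at 281.

D3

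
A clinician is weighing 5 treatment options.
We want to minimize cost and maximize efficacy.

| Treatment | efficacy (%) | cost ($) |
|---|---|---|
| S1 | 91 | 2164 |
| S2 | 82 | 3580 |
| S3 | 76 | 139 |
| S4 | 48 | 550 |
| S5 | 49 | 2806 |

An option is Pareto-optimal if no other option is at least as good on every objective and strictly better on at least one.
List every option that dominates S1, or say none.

none

S2: worse on efficacy (82 vs 91).
S3: worse on efficacy (76 vs 91).
S4: worse on efficacy (48 vs 91).
S5: worse on efficacy (49 vs 91).
No option dominates S1.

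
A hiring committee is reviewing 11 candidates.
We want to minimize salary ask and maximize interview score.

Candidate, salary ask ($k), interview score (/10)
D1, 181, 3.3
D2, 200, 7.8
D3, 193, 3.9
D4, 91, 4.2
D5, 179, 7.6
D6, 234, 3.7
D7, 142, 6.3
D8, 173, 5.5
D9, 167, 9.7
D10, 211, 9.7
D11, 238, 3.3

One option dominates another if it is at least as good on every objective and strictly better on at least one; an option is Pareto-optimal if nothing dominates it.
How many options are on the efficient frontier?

D1: dominated by D4 (salary ask 91≤181, interview score 4.2≥3.3).
D2: dominated by D9 (salary ask 167≤200, interview score 9.7≥7.8).
D3: dominated by D4 (salary ask 91≤193, interview score 4.2≥3.9).
D4: not dominated (best salary ask).
D5: dominated by D9 (salary ask 167≤179, interview score 9.7≥7.6).
D6: dominated by D2 (salary ask 200≤234, interview score 7.8≥3.7).
D7: not dominated.
D8: dominated by D7 (salary ask 142≤173, interview score 6.3≥5.5).
D9: not dominated.
D10: dominated by D9 (salary ask 167≤211, interview score 9.7≥9.7).
D11: dominated by D1 (salary ask 181≤238, interview score 3.3≥3.3).
Pareto-optimal: D4, D7, D9 → 3.

3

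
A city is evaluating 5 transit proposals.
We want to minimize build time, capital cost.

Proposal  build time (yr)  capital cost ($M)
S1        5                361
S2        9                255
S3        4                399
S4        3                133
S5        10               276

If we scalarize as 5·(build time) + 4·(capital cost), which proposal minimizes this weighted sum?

S4

S1: 5·5 + 4·361 = 1469
S2: 5·9 + 4·255 = 1065
S3: 5·4 + 4·399 = 1616
S4: 5·3 + 4·133 = 547
S5: 5·10 + 4·276 = 1154
Lowest: S4 at 547.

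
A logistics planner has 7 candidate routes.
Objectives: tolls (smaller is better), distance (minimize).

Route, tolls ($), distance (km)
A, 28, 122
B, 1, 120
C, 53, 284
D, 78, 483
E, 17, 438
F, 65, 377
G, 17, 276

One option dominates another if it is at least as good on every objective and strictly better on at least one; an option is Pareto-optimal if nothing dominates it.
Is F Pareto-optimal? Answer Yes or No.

A vs F: tolls 28≤65, distance 122≤377 — A is at least as good on every objective and strictly better on at least one, so A dominates F.

No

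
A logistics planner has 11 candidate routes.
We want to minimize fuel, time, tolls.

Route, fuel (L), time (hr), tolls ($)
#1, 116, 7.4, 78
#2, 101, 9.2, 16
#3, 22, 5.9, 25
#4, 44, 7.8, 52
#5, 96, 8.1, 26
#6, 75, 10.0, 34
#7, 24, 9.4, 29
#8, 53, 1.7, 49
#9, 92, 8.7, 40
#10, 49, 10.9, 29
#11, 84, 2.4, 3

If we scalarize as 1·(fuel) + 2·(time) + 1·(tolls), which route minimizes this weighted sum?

#1: 1·116 + 2·7.4 + 1·78 = 208.8
#2: 1·101 + 2·9.2 + 1·16 = 135.4
#3: 1·22 + 2·5.9 + 1·25 = 58.8
#4: 1·44 + 2·7.8 + 1·52 = 111.6
#5: 1·96 + 2·8.1 + 1·26 = 138.2
#6: 1·75 + 2·10.0 + 1·34 = 129.0
#7: 1·24 + 2·9.4 + 1·29 = 71.8
#8: 1·53 + 2·1.7 + 1·49 = 105.4
#9: 1·92 + 2·8.7 + 1·40 = 149.4
#10: 1·49 + 2·10.9 + 1·29 = 99.8
#11: 1·84 + 2·2.4 + 1·3 = 91.8
Lowest: #3 at 58.8.

#3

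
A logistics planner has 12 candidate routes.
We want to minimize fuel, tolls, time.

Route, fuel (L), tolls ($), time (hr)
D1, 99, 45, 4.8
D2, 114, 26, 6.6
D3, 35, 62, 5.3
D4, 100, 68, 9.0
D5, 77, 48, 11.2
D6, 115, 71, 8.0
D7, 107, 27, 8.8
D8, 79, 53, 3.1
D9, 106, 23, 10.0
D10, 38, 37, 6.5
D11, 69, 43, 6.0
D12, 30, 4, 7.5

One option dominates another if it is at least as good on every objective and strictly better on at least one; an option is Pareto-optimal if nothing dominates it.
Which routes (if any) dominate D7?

D12: fuel 30≤107, tolls 4≤27, time 7.5≤8.8 — dominates D7.
Others (D1, D2, D3, D4, D5, D6, D8, D9, D10, D11) are each worse than D7 on at least one objective.

D12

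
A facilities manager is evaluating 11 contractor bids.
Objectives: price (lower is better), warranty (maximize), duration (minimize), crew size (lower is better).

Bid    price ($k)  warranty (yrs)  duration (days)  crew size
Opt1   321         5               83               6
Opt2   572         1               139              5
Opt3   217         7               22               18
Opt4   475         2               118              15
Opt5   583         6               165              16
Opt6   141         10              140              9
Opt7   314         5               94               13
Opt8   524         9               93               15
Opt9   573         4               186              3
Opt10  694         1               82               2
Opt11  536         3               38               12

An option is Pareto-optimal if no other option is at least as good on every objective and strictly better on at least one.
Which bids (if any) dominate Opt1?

none

Opt2: worse on price (572 vs 321).
Opt3: worse on crew size (18 vs 6).
Opt4: worse on price (475 vs 321).
Opt5: worse on price (583 vs 321).
Opt6: worse on duration (140 vs 83).
Opt7: worse on duration (94 vs 83).
Opt8: worse on price (524 vs 321).
Opt9: worse on price (573 vs 321).
Opt10: worse on price (694 vs 321).
Opt11: worse on price (536 vs 321).
No option dominates Opt1.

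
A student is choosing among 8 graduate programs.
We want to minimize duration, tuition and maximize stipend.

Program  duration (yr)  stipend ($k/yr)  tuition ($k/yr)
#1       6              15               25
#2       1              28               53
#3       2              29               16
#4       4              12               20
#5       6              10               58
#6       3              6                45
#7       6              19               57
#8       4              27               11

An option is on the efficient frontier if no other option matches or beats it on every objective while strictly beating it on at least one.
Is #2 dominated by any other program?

No

#1: worse on duration (6 vs 1).
#3: worse on duration (2 vs 1).
#4: worse on duration (4 vs 1).
#5: worse on duration (6 vs 1).
#6: worse on duration (3 vs 1).
#7: worse on duration (6 vs 1).
#8: worse on duration (4 vs 1).
No option is at least as good as #2 on every objective and strictly better on one.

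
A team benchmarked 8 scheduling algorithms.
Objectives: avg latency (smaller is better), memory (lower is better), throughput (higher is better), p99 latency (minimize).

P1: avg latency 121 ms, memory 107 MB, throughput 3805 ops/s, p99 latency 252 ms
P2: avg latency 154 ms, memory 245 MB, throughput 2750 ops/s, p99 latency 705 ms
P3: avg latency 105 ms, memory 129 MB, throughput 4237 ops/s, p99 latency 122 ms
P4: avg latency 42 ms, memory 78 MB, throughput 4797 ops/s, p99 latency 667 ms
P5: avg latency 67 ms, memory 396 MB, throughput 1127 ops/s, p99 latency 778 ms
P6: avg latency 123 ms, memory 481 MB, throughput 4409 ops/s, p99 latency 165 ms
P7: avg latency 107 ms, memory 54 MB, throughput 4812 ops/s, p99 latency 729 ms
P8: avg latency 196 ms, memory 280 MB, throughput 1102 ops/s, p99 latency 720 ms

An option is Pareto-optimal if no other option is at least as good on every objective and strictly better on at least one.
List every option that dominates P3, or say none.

P1: worse on avg latency (121 vs 105).
P2: worse on avg latency (154 vs 105).
P4: worse on p99 latency (667 vs 122).
P5: worse on memory (396 vs 129).
P6: worse on avg latency (123 vs 105).
P7: worse on avg latency (107 vs 105).
P8: worse on avg latency (196 vs 105).
No option dominates P3.

none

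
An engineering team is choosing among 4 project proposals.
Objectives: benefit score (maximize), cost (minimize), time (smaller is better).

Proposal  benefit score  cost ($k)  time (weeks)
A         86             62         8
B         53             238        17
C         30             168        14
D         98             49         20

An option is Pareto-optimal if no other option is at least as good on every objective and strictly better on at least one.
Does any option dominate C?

Yes

A vs C: benefit score 86≥30, cost 62≤168, time 8≤14 — A is at least as good on every objective and strictly better on at least one, so A dominates C.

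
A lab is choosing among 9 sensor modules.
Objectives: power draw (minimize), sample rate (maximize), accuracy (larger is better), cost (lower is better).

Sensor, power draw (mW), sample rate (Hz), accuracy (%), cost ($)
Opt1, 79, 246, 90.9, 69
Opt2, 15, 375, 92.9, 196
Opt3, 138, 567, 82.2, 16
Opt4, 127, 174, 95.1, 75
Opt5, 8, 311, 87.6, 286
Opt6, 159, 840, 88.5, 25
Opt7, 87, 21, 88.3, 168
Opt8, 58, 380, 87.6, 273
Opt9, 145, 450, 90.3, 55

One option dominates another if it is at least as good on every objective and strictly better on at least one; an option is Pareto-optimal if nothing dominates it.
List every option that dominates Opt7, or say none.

Opt1: power draw 79≤87, sample rate 246≥21, accuracy 90.9≥88.3, cost 69≤168 — dominates Opt7.
Others (Opt2, Opt3, Opt4, Opt5, Opt6, Opt8, Opt9) are each worse than Opt7 on at least one objective.

Opt1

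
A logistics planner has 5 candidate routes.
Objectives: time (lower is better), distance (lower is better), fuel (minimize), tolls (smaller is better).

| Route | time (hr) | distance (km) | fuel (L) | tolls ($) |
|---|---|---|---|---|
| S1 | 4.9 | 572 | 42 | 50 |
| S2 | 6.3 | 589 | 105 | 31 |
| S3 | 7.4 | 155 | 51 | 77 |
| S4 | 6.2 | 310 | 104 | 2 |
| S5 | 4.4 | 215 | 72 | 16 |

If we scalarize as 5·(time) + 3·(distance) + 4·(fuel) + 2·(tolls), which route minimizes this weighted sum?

S3

S1: 5·4.9 + 3·572 + 4·42 + 2·50 = 2008.5
S2: 5·6.3 + 3·589 + 4·105 + 2·31 = 2280.5
S3: 5·7.4 + 3·155 + 4·51 + 2·77 = 860.0
S4: 5·6.2 + 3·310 + 4·104 + 2·2 = 1381.0
S5: 5·4.4 + 3·215 + 4·72 + 2·16 = 987.0
Lowest: S3 at 860.0.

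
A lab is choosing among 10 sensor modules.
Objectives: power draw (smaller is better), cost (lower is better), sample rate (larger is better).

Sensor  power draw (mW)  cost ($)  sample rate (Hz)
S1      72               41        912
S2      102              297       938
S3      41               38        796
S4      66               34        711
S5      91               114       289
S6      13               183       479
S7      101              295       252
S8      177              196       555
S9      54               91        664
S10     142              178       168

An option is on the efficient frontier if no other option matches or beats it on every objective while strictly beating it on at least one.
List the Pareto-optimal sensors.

S1: not dominated.
S2: not dominated (best sample rate).
S3: not dominated.
S4: not dominated (best cost).
S5: dominated by S1 (power draw 72≤91, cost 41≤114, sample rate 912≥289).
S6: not dominated (best power draw).
S7: dominated by S1 (power draw 72≤101, cost 41≤295, sample rate 912≥252).
S8: dominated by S1 (power draw 72≤177, cost 41≤196, sample rate 912≥555).
S9: dominated by S3 (power draw 41≤54, cost 38≤91, sample rate 796≥664).
S10: dominated by S1 (power draw 72≤142, cost 41≤178, sample rate 912≥168).

S1, S2, S3, S4, S6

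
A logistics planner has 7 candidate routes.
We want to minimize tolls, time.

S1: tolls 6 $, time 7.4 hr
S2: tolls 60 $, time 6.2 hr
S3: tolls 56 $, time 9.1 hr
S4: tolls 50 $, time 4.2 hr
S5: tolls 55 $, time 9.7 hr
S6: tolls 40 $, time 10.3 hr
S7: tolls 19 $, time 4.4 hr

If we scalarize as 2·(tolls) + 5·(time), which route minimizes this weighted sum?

S1: 2·6 + 5·7.4 = 49.0
S2: 2·60 + 5·6.2 = 151.0
S3: 2·56 + 5·9.1 = 157.5
S4: 2·50 + 5·4.2 = 121.0
S5: 2·55 + 5·9.7 = 158.5
S6: 2·40 + 5·10.3 = 131.5
S7: 2·19 + 5·4.4 = 60.0
Lowest: S1 at 49.0.

S1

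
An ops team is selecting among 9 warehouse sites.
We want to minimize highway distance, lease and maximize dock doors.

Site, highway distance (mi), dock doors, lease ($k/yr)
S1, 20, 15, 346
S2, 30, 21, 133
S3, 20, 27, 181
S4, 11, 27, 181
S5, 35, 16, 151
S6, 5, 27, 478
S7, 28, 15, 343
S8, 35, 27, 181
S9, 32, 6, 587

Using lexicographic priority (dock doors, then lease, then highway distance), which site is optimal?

S4

First maximize dock doors: best is 27, kept {S3, S4, S6, S8}.
Then minimize lease: best is 181, kept {S3, S4, S8}.
Then minimize highway distance: best is 11, kept {S4}.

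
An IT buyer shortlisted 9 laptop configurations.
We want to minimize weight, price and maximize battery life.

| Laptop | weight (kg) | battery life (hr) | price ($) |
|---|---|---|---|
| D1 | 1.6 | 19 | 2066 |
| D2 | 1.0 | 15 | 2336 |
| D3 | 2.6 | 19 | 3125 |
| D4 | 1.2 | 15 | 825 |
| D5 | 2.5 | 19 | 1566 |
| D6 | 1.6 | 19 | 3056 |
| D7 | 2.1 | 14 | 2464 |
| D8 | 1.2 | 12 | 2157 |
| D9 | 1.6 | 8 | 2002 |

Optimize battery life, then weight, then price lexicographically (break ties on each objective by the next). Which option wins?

D1

First maximize battery life: best is 19, kept {D1, D3, D5, D6}.
Then minimize weight: best is 1.6, kept {D1, D6}.
Then minimize price: best is 2066, kept {D1}.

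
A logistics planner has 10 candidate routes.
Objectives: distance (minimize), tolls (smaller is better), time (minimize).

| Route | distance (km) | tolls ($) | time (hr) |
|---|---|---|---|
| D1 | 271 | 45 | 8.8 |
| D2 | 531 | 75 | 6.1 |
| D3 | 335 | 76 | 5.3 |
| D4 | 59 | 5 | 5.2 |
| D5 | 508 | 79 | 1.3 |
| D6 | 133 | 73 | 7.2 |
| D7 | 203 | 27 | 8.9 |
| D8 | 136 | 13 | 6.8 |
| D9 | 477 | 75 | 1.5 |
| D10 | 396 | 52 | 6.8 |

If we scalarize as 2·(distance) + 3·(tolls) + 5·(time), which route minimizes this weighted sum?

D4

D1: 2·271 + 3·45 + 5·8.8 = 721.0
D2: 2·531 + 3·75 + 5·6.1 = 1317.5
D3: 2·335 + 3·76 + 5·5.3 = 924.5
D4: 2·59 + 3·5 + 5·5.2 = 159.0
D5: 2·508 + 3·79 + 5·1.3 = 1259.5
D6: 2·133 + 3·73 + 5·7.2 = 521.0
D7: 2·203 + 3·27 + 5·8.9 = 531.5
D8: 2·136 + 3·13 + 5·6.8 = 345.0
D9: 2·477 + 3·75 + 5·1.5 = 1186.5
D10: 2·396 + 3·52 + 5·6.8 = 982.0
Lowest: D4 at 159.0.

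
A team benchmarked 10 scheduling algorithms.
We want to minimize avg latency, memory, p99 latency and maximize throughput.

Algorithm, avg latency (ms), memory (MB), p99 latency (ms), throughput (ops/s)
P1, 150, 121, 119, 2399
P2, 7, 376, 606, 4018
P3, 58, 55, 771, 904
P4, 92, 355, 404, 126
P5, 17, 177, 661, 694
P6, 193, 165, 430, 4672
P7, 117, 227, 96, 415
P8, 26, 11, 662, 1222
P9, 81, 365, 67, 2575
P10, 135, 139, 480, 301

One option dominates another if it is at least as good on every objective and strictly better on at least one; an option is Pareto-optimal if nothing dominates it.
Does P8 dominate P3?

P8 vs P3: avg latency 26≤58, memory 11≤55, p99 latency 662≤771, throughput 1222≥904 — P8 is at least as good on every objective with at least one strict improvement.

Yes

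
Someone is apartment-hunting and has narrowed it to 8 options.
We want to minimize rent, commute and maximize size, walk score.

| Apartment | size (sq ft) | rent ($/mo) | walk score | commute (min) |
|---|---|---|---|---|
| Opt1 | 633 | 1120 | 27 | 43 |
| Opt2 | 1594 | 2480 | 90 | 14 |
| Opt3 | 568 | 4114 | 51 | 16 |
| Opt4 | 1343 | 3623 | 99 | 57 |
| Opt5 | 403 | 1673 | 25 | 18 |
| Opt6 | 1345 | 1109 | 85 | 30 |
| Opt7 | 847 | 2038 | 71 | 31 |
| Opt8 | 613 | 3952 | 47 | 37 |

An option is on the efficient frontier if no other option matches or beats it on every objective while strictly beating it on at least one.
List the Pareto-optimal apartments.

Opt1: dominated by Opt6 (size 1345≥633, rent 1109≤1120, walk score 85≥27, commute 30≤43).
Opt2: not dominated (best size).
Opt3: dominated by Opt2 (size 1594≥568, rent 2480≤4114, walk score 90≥51, commute 14≤16).
Opt4: not dominated (best walk score).
Opt5: not dominated.
Opt6: not dominated (best rent).
Opt7: dominated by Opt6 (size 1345≥847, rent 1109≤2038, walk score 85≥71, commute 30≤31).
Opt8: dominated by Opt2 (size 1594≥613, rent 2480≤3952, walk score 90≥47, commute 14≤37).

Opt2, Opt4, Opt5, Opt6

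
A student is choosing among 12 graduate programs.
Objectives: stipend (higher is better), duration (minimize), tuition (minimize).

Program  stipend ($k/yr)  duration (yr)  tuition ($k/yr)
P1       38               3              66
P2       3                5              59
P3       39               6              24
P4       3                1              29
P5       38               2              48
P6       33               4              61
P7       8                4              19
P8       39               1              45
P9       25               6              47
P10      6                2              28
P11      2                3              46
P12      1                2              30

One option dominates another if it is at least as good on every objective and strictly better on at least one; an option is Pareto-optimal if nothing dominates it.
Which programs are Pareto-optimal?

P3, P4, P7, P8, P10

P1: dominated by P5 (stipend 38≥38, duration 2≤3, tuition 48≤66).
P2: dominated by P4 (stipend 3≥3, duration 1≤5, tuition 29≤59).
P3: not dominated.
P4: not dominated.
P5: dominated by P8 (stipend 39≥38, duration 1≤2, tuition 45≤48).
P6: dominated by P5 (stipend 38≥33, duration 2≤4, tuition 48≤61).
P7: not dominated (best tuition).
P8: not dominated.
P9: dominated by P3 (stipend 39≥25, duration 6≤6, tuition 24≤47).
P10: not dominated.
P11: dominated by P4 (stipend 3≥2, duration 1≤3, tuition 29≤46).
P12: dominated by P4 (stipend 3≥1, duration 1≤2, tuition 29≤30).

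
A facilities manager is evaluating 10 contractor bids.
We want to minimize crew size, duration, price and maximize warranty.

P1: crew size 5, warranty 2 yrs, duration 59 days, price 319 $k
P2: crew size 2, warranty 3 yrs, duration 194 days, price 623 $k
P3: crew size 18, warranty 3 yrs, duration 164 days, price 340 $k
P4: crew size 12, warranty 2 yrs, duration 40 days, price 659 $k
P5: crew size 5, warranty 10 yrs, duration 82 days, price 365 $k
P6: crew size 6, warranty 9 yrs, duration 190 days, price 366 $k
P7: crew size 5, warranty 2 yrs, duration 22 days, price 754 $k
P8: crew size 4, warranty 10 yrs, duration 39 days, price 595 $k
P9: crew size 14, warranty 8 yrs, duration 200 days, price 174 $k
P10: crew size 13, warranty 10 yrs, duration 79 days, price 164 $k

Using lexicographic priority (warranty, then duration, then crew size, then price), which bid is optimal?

First maximize warranty: best is 10, kept {P5, P8, P10}.
Then minimize duration: best is 39, kept {P8}.

P8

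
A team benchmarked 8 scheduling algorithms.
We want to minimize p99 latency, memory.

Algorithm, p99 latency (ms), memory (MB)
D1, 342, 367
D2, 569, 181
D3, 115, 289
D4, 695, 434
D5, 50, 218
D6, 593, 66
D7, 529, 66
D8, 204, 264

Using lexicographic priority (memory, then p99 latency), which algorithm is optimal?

First minimize memory: best is 66, kept {D6, D7}.
Then minimize p99 latency: best is 529, kept {D7}.

D7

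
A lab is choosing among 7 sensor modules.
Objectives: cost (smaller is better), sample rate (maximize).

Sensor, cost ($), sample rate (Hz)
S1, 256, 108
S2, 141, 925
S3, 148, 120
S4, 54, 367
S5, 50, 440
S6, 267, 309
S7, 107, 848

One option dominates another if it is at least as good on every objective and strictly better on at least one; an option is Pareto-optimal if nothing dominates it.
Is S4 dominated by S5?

Yes

S5 vs S4: cost 50≤54, sample rate 440≥367 — S5 is at least as good on every objective with at least one strict improvement.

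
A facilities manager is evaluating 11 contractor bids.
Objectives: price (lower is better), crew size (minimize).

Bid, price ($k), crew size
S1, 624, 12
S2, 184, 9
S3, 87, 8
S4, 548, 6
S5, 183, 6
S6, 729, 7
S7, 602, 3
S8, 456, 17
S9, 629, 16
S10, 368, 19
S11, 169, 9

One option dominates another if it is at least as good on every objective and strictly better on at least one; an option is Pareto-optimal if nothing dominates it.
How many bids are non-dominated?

3

S1: dominated by S2 (price 184≤624, crew size 9≤12).
S2: dominated by S3 (price 87≤184, crew size 8≤9).
S3: not dominated (best price).
S4: dominated by S5 (price 183≤548, crew size 6≤6).
S5: not dominated.
S6: dominated by S4 (price 548≤729, crew size 6≤7).
S7: not dominated (best crew size).
S8: dominated by S2 (price 184≤456, crew size 9≤17).
S9: dominated by S1 (price 624≤629, crew size 12≤16).
S10: dominated by S2 (price 184≤368, crew size 9≤19).
S11: dominated by S3 (price 87≤169, crew size 8≤9).
Pareto-optimal: S3, S5, S7 → 3.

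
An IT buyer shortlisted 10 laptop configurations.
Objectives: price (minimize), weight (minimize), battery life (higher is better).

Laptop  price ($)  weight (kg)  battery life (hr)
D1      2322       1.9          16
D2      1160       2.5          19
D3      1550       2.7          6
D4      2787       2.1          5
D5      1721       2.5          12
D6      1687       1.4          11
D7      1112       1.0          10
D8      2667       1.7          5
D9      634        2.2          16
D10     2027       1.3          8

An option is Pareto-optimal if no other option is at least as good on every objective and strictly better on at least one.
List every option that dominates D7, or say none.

none

D1: worse on price (2322 vs 1112).
D2: worse on price (1160 vs 1112).
D3: worse on price (1550 vs 1112).
D4: worse on price (2787 vs 1112).
D5: worse on price (1721 vs 1112).
D6: worse on price (1687 vs 1112).
D8: worse on price (2667 vs 1112).
D9: worse on weight (2.2 vs 1.0).
D10: worse on price (2027 vs 1112).
No option dominates D7.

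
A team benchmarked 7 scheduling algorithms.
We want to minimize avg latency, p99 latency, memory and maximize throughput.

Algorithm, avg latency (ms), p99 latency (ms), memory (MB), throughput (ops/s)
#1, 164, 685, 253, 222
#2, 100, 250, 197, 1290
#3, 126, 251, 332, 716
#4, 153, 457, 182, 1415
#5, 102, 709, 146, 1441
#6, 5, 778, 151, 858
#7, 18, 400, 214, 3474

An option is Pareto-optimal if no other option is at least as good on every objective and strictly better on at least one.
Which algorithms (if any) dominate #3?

#2

#2: avg latency 100≤126, p99 latency 250≤251, memory 197≤332, throughput 1290≥716 — dominates #3.
Others (#1, #4, #5, #6, #7) are each worse than #3 on at least one objective.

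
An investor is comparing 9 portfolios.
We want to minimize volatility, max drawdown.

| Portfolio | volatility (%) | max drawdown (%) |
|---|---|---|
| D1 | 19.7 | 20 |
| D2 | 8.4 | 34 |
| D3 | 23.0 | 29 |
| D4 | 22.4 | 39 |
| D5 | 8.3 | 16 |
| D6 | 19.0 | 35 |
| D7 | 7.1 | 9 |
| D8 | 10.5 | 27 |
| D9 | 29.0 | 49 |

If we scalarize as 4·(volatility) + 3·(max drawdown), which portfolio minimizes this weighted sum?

D7

D1: 4·19.7 + 3·20 = 138.8
D2: 4·8.4 + 3·34 = 135.6
D3: 4·23.0 + 3·29 = 179.0
D4: 4·22.4 + 3·39 = 206.6
D5: 4·8.3 + 3·16 = 81.2
D6: 4·19.0 + 3·35 = 181.0
D7: 4·7.1 + 3·9 = 55.4
D8: 4·10.5 + 3·27 = 123.0
D9: 4·29.0 + 3·49 = 263.0
Lowest: D7 at 55.4.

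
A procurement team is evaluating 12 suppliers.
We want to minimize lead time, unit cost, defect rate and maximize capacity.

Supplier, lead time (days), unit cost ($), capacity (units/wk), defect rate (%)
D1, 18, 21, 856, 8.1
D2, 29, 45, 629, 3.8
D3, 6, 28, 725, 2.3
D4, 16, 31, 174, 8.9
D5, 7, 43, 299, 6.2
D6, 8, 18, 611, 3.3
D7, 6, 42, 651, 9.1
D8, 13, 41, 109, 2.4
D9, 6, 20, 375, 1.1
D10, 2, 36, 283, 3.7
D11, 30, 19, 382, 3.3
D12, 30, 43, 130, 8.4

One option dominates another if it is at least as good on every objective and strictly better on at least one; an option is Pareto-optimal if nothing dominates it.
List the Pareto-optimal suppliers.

D1, D3, D6, D9, D10

D1: not dominated (best capacity).
D2: dominated by D3 (lead time 6≤29, unit cost 28≤45, capacity 725≥629, defect rate 2.3≤3.8).
D3: not dominated.
D4: dominated by D3 (lead time 6≤16, unit cost 28≤31, capacity 725≥174, defect rate 2.3≤8.9).
D5: dominated by D3 (lead time 6≤7, unit cost 28≤43, capacity 725≥299, defect rate 2.3≤6.2).
D6: not dominated (best unit cost).
D7: dominated by D3 (lead time 6≤6, unit cost 28≤42, capacity 725≥651, defect rate 2.3≤9.1).
D8: dominated by D3 (lead time 6≤13, unit cost 28≤41, capacity 725≥109, defect rate 2.3≤2.4).
D9: not dominated (best defect rate).
D10: not dominated (best lead time).
D11: dominated by D6 (lead time 8≤30, unit cost 18≤19, capacity 611≥382, defect rate 3.3≤3.3).
D12: dominated by D1 (lead time 18≤30, unit cost 21≤43, capacity 856≥130, defect rate 8.1≤8.4).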